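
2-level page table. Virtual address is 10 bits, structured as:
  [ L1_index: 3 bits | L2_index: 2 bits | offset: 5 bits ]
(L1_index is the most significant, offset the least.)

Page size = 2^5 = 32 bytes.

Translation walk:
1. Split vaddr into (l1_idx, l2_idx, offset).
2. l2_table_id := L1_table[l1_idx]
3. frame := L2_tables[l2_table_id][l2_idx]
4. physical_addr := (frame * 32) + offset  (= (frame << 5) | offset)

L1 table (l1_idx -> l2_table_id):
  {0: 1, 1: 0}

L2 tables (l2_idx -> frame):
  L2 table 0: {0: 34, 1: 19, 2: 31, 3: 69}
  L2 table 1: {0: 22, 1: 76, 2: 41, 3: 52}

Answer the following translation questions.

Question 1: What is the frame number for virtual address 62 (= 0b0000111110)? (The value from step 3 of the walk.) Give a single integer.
vaddr = 62: l1_idx=0, l2_idx=1
L1[0] = 1; L2[1][1] = 76

Answer: 76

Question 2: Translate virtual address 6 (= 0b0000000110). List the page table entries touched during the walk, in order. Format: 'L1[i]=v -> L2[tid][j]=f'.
Answer: L1[0]=1 -> L2[1][0]=22

Derivation:
vaddr = 6 = 0b0000000110
Split: l1_idx=0, l2_idx=0, offset=6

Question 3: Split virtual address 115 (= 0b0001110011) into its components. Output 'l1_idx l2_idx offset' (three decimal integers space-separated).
vaddr = 115 = 0b0001110011
  top 3 bits -> l1_idx = 0
  next 2 bits -> l2_idx = 3
  bottom 5 bits -> offset = 19

Answer: 0 3 19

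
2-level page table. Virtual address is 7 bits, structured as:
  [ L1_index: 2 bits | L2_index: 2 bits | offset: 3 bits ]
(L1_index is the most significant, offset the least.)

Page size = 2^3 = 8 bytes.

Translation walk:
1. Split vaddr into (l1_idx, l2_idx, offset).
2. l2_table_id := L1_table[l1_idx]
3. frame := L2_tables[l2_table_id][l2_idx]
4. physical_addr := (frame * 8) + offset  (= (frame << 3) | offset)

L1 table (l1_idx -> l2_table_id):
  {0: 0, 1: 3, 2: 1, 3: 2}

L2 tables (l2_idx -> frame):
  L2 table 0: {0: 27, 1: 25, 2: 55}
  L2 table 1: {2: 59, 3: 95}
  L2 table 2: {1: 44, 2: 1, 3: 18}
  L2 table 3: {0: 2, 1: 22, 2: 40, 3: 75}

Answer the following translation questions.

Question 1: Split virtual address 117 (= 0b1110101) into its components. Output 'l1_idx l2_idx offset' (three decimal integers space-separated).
Answer: 3 2 5

Derivation:
vaddr = 117 = 0b1110101
  top 2 bits -> l1_idx = 3
  next 2 bits -> l2_idx = 2
  bottom 3 bits -> offset = 5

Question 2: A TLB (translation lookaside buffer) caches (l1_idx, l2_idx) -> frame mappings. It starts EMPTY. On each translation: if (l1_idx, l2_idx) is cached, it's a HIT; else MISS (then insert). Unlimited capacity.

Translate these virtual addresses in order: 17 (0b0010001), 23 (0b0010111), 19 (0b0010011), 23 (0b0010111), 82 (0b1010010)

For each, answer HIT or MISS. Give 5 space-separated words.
vaddr=17: (0,2) not in TLB -> MISS, insert
vaddr=23: (0,2) in TLB -> HIT
vaddr=19: (0,2) in TLB -> HIT
vaddr=23: (0,2) in TLB -> HIT
vaddr=82: (2,2) not in TLB -> MISS, insert

Answer: MISS HIT HIT HIT MISS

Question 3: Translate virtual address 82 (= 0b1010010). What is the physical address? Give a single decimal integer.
Answer: 474

Derivation:
vaddr = 82 = 0b1010010
Split: l1_idx=2, l2_idx=2, offset=2
L1[2] = 1
L2[1][2] = 59
paddr = 59 * 8 + 2 = 474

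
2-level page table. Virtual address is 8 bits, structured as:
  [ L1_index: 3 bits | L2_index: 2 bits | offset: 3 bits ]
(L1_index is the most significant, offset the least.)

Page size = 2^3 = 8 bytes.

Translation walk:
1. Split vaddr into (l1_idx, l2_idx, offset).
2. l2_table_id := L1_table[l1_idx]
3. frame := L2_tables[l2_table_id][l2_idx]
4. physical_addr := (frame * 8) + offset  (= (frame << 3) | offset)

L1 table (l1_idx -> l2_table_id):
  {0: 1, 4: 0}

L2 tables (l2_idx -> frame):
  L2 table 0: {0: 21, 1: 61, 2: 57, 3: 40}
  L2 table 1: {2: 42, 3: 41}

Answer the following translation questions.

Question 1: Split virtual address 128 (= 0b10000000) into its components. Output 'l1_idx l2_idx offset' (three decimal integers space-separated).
vaddr = 128 = 0b10000000
  top 3 bits -> l1_idx = 4
  next 2 bits -> l2_idx = 0
  bottom 3 bits -> offset = 0

Answer: 4 0 0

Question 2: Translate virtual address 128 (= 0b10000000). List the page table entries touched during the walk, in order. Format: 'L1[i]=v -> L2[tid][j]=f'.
Answer: L1[4]=0 -> L2[0][0]=21

Derivation:
vaddr = 128 = 0b10000000
Split: l1_idx=4, l2_idx=0, offset=0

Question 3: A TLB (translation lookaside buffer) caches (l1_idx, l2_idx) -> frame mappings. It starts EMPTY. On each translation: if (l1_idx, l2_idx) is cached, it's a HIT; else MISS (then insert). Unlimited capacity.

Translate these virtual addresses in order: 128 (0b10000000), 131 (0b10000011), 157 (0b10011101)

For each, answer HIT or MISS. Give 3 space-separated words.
vaddr=128: (4,0) not in TLB -> MISS, insert
vaddr=131: (4,0) in TLB -> HIT
vaddr=157: (4,3) not in TLB -> MISS, insert

Answer: MISS HIT MISS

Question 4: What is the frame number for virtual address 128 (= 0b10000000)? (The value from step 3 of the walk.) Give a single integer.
Answer: 21

Derivation:
vaddr = 128: l1_idx=4, l2_idx=0
L1[4] = 0; L2[0][0] = 21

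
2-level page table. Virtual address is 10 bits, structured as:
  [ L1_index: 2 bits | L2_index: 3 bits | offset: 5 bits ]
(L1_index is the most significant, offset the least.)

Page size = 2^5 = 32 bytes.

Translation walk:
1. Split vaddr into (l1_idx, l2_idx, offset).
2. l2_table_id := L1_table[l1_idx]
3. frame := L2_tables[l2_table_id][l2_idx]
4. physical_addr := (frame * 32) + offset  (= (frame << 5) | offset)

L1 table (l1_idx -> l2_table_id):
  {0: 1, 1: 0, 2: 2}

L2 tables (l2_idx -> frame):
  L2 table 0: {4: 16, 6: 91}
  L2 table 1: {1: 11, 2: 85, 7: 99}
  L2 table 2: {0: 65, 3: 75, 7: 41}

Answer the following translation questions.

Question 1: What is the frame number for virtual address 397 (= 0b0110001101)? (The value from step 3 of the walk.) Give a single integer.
vaddr = 397: l1_idx=1, l2_idx=4
L1[1] = 0; L2[0][4] = 16

Answer: 16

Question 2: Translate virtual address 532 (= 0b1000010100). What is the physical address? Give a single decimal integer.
vaddr = 532 = 0b1000010100
Split: l1_idx=2, l2_idx=0, offset=20
L1[2] = 2
L2[2][0] = 65
paddr = 65 * 32 + 20 = 2100

Answer: 2100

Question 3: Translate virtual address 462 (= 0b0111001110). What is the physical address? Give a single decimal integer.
Answer: 2926

Derivation:
vaddr = 462 = 0b0111001110
Split: l1_idx=1, l2_idx=6, offset=14
L1[1] = 0
L2[0][6] = 91
paddr = 91 * 32 + 14 = 2926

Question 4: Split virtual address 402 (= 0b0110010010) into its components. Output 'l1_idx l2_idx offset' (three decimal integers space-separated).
Answer: 1 4 18

Derivation:
vaddr = 402 = 0b0110010010
  top 2 bits -> l1_idx = 1
  next 3 bits -> l2_idx = 4
  bottom 5 bits -> offset = 18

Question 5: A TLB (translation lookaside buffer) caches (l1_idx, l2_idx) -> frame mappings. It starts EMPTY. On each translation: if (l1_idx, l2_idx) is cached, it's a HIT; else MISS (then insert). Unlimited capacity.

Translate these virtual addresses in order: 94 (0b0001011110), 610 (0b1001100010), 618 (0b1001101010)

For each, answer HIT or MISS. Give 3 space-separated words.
vaddr=94: (0,2) not in TLB -> MISS, insert
vaddr=610: (2,3) not in TLB -> MISS, insert
vaddr=618: (2,3) in TLB -> HIT

Answer: MISS MISS HIT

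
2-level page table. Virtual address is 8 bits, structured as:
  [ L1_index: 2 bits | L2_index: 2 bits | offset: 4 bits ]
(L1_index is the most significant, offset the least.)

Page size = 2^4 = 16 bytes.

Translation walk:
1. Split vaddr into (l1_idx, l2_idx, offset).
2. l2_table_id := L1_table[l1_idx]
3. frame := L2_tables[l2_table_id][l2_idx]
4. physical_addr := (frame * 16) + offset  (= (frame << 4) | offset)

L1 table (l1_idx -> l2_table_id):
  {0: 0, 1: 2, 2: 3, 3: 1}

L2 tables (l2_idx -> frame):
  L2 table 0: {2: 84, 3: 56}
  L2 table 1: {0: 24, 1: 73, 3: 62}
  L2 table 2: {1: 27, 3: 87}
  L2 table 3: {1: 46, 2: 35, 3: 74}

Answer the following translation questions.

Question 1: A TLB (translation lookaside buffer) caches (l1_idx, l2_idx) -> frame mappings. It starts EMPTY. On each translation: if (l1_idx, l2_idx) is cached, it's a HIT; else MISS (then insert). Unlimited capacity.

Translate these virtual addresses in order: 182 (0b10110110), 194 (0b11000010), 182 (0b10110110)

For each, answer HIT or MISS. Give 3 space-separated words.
vaddr=182: (2,3) not in TLB -> MISS, insert
vaddr=194: (3,0) not in TLB -> MISS, insert
vaddr=182: (2,3) in TLB -> HIT

Answer: MISS MISS HIT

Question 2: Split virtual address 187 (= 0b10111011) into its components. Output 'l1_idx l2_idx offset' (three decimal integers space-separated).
Answer: 2 3 11

Derivation:
vaddr = 187 = 0b10111011
  top 2 bits -> l1_idx = 2
  next 2 bits -> l2_idx = 3
  bottom 4 bits -> offset = 11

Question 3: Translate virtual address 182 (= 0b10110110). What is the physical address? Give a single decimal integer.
Answer: 1190

Derivation:
vaddr = 182 = 0b10110110
Split: l1_idx=2, l2_idx=3, offset=6
L1[2] = 3
L2[3][3] = 74
paddr = 74 * 16 + 6 = 1190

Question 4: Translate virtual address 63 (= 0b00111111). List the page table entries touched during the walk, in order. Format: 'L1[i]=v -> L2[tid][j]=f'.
vaddr = 63 = 0b00111111
Split: l1_idx=0, l2_idx=3, offset=15

Answer: L1[0]=0 -> L2[0][3]=56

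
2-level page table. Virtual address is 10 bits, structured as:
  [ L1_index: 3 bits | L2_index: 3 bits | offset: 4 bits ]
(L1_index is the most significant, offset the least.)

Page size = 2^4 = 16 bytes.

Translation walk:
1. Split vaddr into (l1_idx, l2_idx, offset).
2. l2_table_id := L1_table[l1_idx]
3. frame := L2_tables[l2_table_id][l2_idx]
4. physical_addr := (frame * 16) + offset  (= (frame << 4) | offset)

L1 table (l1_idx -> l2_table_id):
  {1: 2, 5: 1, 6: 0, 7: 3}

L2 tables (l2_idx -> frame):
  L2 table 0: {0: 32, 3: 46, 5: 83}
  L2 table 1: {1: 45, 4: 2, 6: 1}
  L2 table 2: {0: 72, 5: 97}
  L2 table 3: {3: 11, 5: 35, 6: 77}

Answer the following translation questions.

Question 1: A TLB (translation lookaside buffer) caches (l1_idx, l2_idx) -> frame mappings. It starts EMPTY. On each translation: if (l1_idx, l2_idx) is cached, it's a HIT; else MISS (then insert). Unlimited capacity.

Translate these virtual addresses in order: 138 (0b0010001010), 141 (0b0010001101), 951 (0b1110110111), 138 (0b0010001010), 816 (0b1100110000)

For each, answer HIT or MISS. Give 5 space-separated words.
Answer: MISS HIT MISS HIT MISS

Derivation:
vaddr=138: (1,0) not in TLB -> MISS, insert
vaddr=141: (1,0) in TLB -> HIT
vaddr=951: (7,3) not in TLB -> MISS, insert
vaddr=138: (1,0) in TLB -> HIT
vaddr=816: (6,3) not in TLB -> MISS, insert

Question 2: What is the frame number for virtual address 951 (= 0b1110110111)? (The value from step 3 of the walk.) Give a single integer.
Answer: 11

Derivation:
vaddr = 951: l1_idx=7, l2_idx=3
L1[7] = 3; L2[3][3] = 11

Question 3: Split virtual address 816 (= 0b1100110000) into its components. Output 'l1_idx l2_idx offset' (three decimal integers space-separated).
Answer: 6 3 0

Derivation:
vaddr = 816 = 0b1100110000
  top 3 bits -> l1_idx = 6
  next 3 bits -> l2_idx = 3
  bottom 4 bits -> offset = 0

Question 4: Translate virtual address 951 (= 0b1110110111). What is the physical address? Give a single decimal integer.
vaddr = 951 = 0b1110110111
Split: l1_idx=7, l2_idx=3, offset=7
L1[7] = 3
L2[3][3] = 11
paddr = 11 * 16 + 7 = 183

Answer: 183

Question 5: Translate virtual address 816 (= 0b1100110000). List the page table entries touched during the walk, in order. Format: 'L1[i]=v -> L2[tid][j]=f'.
Answer: L1[6]=0 -> L2[0][3]=46

Derivation:
vaddr = 816 = 0b1100110000
Split: l1_idx=6, l2_idx=3, offset=0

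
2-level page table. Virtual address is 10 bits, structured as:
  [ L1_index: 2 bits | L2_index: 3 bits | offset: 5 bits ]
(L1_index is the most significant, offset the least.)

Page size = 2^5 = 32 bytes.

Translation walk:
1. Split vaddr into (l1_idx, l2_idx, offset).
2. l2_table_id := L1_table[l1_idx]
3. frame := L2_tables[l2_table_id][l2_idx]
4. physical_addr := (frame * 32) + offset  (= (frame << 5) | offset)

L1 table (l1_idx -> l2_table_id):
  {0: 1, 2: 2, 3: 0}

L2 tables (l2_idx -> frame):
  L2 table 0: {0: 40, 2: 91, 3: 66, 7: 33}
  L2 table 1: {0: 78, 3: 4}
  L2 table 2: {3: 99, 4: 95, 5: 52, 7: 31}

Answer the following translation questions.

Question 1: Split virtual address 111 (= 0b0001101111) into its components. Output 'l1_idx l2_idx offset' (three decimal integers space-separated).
vaddr = 111 = 0b0001101111
  top 2 bits -> l1_idx = 0
  next 3 bits -> l2_idx = 3
  bottom 5 bits -> offset = 15

Answer: 0 3 15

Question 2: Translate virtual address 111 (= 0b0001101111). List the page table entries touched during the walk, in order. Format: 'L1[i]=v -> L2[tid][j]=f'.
vaddr = 111 = 0b0001101111
Split: l1_idx=0, l2_idx=3, offset=15

Answer: L1[0]=1 -> L2[1][3]=4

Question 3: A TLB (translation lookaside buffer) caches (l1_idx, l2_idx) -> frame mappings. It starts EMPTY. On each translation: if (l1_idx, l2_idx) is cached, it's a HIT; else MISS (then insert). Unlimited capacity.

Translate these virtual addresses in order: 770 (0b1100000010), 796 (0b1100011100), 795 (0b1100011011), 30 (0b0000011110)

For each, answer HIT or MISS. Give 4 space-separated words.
Answer: MISS HIT HIT MISS

Derivation:
vaddr=770: (3,0) not in TLB -> MISS, insert
vaddr=796: (3,0) in TLB -> HIT
vaddr=795: (3,0) in TLB -> HIT
vaddr=30: (0,0) not in TLB -> MISS, insert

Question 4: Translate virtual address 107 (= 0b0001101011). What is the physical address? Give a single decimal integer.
vaddr = 107 = 0b0001101011
Split: l1_idx=0, l2_idx=3, offset=11
L1[0] = 1
L2[1][3] = 4
paddr = 4 * 32 + 11 = 139

Answer: 139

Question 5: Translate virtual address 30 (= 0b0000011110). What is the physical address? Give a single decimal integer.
vaddr = 30 = 0b0000011110
Split: l1_idx=0, l2_idx=0, offset=30
L1[0] = 1
L2[1][0] = 78
paddr = 78 * 32 + 30 = 2526

Answer: 2526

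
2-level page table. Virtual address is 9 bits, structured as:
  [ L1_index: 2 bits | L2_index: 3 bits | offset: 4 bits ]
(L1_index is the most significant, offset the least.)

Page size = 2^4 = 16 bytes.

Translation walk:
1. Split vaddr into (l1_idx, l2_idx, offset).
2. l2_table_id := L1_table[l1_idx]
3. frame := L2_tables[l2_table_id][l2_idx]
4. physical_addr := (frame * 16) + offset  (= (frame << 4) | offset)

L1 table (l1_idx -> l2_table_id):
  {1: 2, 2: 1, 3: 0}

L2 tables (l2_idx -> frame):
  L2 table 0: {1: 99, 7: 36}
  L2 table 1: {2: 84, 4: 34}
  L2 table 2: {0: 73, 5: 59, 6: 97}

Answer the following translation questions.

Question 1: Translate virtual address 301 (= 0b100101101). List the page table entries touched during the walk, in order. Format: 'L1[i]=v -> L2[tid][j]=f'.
vaddr = 301 = 0b100101101
Split: l1_idx=2, l2_idx=2, offset=13

Answer: L1[2]=1 -> L2[1][2]=84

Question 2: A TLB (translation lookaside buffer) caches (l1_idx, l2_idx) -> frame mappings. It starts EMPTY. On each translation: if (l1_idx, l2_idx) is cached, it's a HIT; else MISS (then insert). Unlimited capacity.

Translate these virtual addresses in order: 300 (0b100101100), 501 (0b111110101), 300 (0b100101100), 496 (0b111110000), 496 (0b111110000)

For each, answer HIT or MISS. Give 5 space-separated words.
vaddr=300: (2,2) not in TLB -> MISS, insert
vaddr=501: (3,7) not in TLB -> MISS, insert
vaddr=300: (2,2) in TLB -> HIT
vaddr=496: (3,7) in TLB -> HIT
vaddr=496: (3,7) in TLB -> HIT

Answer: MISS MISS HIT HIT HIT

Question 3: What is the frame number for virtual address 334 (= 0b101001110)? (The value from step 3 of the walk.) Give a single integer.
vaddr = 334: l1_idx=2, l2_idx=4
L1[2] = 1; L2[1][4] = 34

Answer: 34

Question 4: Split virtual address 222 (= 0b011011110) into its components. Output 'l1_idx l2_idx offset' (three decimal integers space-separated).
Answer: 1 5 14

Derivation:
vaddr = 222 = 0b011011110
  top 2 bits -> l1_idx = 1
  next 3 bits -> l2_idx = 5
  bottom 4 bits -> offset = 14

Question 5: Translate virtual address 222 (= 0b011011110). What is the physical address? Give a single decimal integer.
vaddr = 222 = 0b011011110
Split: l1_idx=1, l2_idx=5, offset=14
L1[1] = 2
L2[2][5] = 59
paddr = 59 * 16 + 14 = 958

Answer: 958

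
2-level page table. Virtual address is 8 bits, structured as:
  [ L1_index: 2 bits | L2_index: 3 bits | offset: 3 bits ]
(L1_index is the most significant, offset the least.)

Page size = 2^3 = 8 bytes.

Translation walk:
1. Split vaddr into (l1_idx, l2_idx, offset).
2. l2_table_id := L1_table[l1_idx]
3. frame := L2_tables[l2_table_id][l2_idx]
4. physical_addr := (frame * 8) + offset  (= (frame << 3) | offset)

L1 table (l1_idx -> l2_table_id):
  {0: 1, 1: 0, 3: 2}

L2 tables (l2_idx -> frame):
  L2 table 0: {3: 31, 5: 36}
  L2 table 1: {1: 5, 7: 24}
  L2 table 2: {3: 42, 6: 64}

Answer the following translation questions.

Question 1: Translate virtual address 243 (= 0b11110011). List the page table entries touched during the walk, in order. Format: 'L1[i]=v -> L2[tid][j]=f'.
Answer: L1[3]=2 -> L2[2][6]=64

Derivation:
vaddr = 243 = 0b11110011
Split: l1_idx=3, l2_idx=6, offset=3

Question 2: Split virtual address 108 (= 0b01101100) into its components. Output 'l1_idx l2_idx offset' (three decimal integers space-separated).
vaddr = 108 = 0b01101100
  top 2 bits -> l1_idx = 1
  next 3 bits -> l2_idx = 5
  bottom 3 bits -> offset = 4

Answer: 1 5 4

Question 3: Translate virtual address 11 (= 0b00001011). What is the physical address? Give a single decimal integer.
vaddr = 11 = 0b00001011
Split: l1_idx=0, l2_idx=1, offset=3
L1[0] = 1
L2[1][1] = 5
paddr = 5 * 8 + 3 = 43

Answer: 43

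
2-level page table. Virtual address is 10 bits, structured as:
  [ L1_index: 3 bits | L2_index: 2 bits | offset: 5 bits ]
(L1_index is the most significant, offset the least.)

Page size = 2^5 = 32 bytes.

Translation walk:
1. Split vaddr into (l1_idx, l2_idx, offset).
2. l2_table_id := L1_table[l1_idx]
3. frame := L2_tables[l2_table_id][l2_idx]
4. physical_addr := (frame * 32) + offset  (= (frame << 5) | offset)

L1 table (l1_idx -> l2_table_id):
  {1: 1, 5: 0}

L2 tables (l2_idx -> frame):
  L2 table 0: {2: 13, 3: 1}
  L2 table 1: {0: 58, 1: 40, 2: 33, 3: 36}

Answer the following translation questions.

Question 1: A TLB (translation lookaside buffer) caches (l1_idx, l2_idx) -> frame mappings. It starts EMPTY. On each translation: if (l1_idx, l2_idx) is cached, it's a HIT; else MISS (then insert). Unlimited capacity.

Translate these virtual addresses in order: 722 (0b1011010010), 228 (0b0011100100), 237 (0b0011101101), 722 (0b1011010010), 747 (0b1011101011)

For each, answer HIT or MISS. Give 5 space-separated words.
Answer: MISS MISS HIT HIT MISS

Derivation:
vaddr=722: (5,2) not in TLB -> MISS, insert
vaddr=228: (1,3) not in TLB -> MISS, insert
vaddr=237: (1,3) in TLB -> HIT
vaddr=722: (5,2) in TLB -> HIT
vaddr=747: (5,3) not in TLB -> MISS, insert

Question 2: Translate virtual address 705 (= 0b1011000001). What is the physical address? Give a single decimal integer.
Answer: 417

Derivation:
vaddr = 705 = 0b1011000001
Split: l1_idx=5, l2_idx=2, offset=1
L1[5] = 0
L2[0][2] = 13
paddr = 13 * 32 + 1 = 417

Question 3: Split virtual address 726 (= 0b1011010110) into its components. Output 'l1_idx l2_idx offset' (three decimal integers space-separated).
vaddr = 726 = 0b1011010110
  top 3 bits -> l1_idx = 5
  next 2 bits -> l2_idx = 2
  bottom 5 bits -> offset = 22

Answer: 5 2 22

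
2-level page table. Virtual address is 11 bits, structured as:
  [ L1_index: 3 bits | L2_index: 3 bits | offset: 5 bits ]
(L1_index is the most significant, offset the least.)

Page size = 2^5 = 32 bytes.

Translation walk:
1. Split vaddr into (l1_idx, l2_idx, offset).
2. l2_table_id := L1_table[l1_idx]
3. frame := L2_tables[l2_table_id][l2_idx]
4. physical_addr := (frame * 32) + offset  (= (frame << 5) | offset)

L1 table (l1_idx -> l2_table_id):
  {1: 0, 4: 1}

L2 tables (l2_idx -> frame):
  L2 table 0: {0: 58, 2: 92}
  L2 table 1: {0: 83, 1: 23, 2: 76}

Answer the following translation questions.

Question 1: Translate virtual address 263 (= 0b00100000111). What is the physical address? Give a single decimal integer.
Answer: 1863

Derivation:
vaddr = 263 = 0b00100000111
Split: l1_idx=1, l2_idx=0, offset=7
L1[1] = 0
L2[0][0] = 58
paddr = 58 * 32 + 7 = 1863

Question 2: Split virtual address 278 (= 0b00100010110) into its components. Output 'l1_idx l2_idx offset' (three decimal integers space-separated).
Answer: 1 0 22

Derivation:
vaddr = 278 = 0b00100010110
  top 3 bits -> l1_idx = 1
  next 3 bits -> l2_idx = 0
  bottom 5 bits -> offset = 22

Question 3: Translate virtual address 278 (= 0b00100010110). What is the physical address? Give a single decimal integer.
vaddr = 278 = 0b00100010110
Split: l1_idx=1, l2_idx=0, offset=22
L1[1] = 0
L2[0][0] = 58
paddr = 58 * 32 + 22 = 1878

Answer: 1878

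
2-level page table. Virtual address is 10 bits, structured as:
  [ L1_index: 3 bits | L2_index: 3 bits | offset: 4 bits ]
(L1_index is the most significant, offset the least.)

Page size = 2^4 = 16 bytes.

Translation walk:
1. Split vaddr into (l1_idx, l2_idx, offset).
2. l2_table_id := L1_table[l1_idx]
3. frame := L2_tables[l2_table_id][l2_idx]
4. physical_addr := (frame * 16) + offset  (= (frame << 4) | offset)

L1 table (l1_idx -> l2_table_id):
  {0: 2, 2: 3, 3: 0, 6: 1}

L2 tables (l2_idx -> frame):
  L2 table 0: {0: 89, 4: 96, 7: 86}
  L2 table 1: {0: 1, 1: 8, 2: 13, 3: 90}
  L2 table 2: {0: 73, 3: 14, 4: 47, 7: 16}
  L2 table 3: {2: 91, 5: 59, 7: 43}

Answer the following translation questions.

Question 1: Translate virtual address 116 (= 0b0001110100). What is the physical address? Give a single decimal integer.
vaddr = 116 = 0b0001110100
Split: l1_idx=0, l2_idx=7, offset=4
L1[0] = 2
L2[2][7] = 16
paddr = 16 * 16 + 4 = 260

Answer: 260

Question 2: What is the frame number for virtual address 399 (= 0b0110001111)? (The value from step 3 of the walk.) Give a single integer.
Answer: 89

Derivation:
vaddr = 399: l1_idx=3, l2_idx=0
L1[3] = 0; L2[0][0] = 89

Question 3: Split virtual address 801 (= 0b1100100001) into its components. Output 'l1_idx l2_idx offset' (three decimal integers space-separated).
vaddr = 801 = 0b1100100001
  top 3 bits -> l1_idx = 6
  next 3 bits -> l2_idx = 2
  bottom 4 bits -> offset = 1

Answer: 6 2 1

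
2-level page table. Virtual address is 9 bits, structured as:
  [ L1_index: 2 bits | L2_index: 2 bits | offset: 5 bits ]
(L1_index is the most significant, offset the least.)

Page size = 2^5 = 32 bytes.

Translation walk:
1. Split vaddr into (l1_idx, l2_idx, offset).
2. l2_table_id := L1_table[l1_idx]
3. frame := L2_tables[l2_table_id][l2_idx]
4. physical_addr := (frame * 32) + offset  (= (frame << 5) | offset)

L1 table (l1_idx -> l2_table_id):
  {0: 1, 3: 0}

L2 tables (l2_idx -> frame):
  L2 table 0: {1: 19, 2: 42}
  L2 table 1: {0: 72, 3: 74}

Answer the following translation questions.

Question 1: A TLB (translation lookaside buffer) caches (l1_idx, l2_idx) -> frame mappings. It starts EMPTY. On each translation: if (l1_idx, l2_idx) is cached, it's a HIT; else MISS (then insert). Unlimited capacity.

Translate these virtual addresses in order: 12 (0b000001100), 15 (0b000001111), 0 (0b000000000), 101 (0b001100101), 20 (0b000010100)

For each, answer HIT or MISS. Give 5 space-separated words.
vaddr=12: (0,0) not in TLB -> MISS, insert
vaddr=15: (0,0) in TLB -> HIT
vaddr=0: (0,0) in TLB -> HIT
vaddr=101: (0,3) not in TLB -> MISS, insert
vaddr=20: (0,0) in TLB -> HIT

Answer: MISS HIT HIT MISS HIT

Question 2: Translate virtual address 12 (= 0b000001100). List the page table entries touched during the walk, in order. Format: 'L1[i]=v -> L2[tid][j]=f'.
vaddr = 12 = 0b000001100
Split: l1_idx=0, l2_idx=0, offset=12

Answer: L1[0]=1 -> L2[1][0]=72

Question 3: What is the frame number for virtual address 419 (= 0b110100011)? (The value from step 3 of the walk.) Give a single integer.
vaddr = 419: l1_idx=3, l2_idx=1
L1[3] = 0; L2[0][1] = 19

Answer: 19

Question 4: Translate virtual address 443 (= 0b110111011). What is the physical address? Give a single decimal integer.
Answer: 635

Derivation:
vaddr = 443 = 0b110111011
Split: l1_idx=3, l2_idx=1, offset=27
L1[3] = 0
L2[0][1] = 19
paddr = 19 * 32 + 27 = 635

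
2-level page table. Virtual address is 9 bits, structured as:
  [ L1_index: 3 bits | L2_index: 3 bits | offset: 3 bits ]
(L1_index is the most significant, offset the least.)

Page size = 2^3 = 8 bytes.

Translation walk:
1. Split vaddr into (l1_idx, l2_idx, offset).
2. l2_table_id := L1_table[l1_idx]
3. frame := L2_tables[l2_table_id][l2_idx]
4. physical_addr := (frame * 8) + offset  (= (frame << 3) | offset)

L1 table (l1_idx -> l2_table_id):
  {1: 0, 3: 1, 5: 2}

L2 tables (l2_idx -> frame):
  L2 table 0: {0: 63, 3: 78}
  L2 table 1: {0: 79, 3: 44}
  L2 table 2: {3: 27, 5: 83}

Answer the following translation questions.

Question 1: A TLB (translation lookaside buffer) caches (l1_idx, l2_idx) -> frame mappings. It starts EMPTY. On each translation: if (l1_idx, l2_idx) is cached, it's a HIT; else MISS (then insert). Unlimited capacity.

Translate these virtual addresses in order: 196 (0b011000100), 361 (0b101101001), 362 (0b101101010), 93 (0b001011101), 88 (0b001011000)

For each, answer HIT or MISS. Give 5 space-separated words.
Answer: MISS MISS HIT MISS HIT

Derivation:
vaddr=196: (3,0) not in TLB -> MISS, insert
vaddr=361: (5,5) not in TLB -> MISS, insert
vaddr=362: (5,5) in TLB -> HIT
vaddr=93: (1,3) not in TLB -> MISS, insert
vaddr=88: (1,3) in TLB -> HIT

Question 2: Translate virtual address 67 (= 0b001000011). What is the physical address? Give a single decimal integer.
vaddr = 67 = 0b001000011
Split: l1_idx=1, l2_idx=0, offset=3
L1[1] = 0
L2[0][0] = 63
paddr = 63 * 8 + 3 = 507

Answer: 507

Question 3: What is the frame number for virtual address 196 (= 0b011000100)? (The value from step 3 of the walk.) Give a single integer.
vaddr = 196: l1_idx=3, l2_idx=0
L1[3] = 1; L2[1][0] = 79

Answer: 79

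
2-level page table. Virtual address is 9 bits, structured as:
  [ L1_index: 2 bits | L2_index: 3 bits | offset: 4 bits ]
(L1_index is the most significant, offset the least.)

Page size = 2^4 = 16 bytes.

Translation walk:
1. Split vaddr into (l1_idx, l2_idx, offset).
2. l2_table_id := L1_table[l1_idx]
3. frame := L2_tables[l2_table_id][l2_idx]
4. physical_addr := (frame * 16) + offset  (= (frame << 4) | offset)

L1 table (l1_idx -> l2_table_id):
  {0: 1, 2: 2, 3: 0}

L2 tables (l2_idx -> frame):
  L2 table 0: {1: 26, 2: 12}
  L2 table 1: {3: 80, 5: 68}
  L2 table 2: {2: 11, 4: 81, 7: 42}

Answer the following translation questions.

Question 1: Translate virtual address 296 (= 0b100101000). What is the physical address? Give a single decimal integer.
vaddr = 296 = 0b100101000
Split: l1_idx=2, l2_idx=2, offset=8
L1[2] = 2
L2[2][2] = 11
paddr = 11 * 16 + 8 = 184

Answer: 184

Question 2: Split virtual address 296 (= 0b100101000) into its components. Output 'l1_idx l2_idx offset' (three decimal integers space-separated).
vaddr = 296 = 0b100101000
  top 2 bits -> l1_idx = 2
  next 3 bits -> l2_idx = 2
  bottom 4 bits -> offset = 8

Answer: 2 2 8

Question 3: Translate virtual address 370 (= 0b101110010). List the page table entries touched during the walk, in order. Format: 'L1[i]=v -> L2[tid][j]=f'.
vaddr = 370 = 0b101110010
Split: l1_idx=2, l2_idx=7, offset=2

Answer: L1[2]=2 -> L2[2][7]=42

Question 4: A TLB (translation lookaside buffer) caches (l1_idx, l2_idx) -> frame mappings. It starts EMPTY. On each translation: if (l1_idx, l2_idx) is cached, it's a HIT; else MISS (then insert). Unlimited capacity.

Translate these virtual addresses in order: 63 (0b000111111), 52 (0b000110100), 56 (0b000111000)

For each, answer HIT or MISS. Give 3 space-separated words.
Answer: MISS HIT HIT

Derivation:
vaddr=63: (0,3) not in TLB -> MISS, insert
vaddr=52: (0,3) in TLB -> HIT
vaddr=56: (0,3) in TLB -> HIT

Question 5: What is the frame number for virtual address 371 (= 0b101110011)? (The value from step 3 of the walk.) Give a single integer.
vaddr = 371: l1_idx=2, l2_idx=7
L1[2] = 2; L2[2][7] = 42

Answer: 42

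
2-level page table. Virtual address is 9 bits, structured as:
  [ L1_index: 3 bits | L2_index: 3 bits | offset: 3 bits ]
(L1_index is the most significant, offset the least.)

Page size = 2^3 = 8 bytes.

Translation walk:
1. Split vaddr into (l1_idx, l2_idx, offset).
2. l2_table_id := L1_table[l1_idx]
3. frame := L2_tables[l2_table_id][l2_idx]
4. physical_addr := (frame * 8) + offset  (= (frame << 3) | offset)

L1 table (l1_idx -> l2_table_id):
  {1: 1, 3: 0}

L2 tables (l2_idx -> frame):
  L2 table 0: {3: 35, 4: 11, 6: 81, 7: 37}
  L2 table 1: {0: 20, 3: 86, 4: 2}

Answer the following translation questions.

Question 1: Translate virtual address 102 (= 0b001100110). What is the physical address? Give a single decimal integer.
Answer: 22

Derivation:
vaddr = 102 = 0b001100110
Split: l1_idx=1, l2_idx=4, offset=6
L1[1] = 1
L2[1][4] = 2
paddr = 2 * 8 + 6 = 22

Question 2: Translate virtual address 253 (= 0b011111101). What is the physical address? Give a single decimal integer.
vaddr = 253 = 0b011111101
Split: l1_idx=3, l2_idx=7, offset=5
L1[3] = 0
L2[0][7] = 37
paddr = 37 * 8 + 5 = 301

Answer: 301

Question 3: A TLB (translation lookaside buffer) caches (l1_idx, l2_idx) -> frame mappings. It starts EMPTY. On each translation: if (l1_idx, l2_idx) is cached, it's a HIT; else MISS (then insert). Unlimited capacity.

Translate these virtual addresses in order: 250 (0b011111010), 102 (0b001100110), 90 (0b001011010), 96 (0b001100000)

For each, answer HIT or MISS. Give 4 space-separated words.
vaddr=250: (3,7) not in TLB -> MISS, insert
vaddr=102: (1,4) not in TLB -> MISS, insert
vaddr=90: (1,3) not in TLB -> MISS, insert
vaddr=96: (1,4) in TLB -> HIT

Answer: MISS MISS MISS HIT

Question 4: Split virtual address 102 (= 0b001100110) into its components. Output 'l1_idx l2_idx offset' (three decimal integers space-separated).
Answer: 1 4 6

Derivation:
vaddr = 102 = 0b001100110
  top 3 bits -> l1_idx = 1
  next 3 bits -> l2_idx = 4
  bottom 3 bits -> offset = 6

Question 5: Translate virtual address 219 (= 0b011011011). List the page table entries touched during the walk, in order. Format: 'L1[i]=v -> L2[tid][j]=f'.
vaddr = 219 = 0b011011011
Split: l1_idx=3, l2_idx=3, offset=3

Answer: L1[3]=0 -> L2[0][3]=35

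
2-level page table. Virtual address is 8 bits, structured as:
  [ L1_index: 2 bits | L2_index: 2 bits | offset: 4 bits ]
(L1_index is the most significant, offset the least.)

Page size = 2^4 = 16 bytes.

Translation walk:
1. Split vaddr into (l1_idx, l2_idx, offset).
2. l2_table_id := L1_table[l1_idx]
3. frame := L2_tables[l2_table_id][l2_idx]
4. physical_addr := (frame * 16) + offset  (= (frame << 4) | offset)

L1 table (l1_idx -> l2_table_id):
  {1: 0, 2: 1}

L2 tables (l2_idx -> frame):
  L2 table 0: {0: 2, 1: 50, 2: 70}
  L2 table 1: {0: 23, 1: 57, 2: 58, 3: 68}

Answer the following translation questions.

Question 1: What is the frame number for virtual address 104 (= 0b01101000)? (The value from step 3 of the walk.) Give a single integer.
Answer: 70

Derivation:
vaddr = 104: l1_idx=1, l2_idx=2
L1[1] = 0; L2[0][2] = 70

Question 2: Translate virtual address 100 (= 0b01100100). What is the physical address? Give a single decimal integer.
Answer: 1124

Derivation:
vaddr = 100 = 0b01100100
Split: l1_idx=1, l2_idx=2, offset=4
L1[1] = 0
L2[0][2] = 70
paddr = 70 * 16 + 4 = 1124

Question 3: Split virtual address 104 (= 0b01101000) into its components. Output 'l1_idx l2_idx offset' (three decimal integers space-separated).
Answer: 1 2 8

Derivation:
vaddr = 104 = 0b01101000
  top 2 bits -> l1_idx = 1
  next 2 bits -> l2_idx = 2
  bottom 4 bits -> offset = 8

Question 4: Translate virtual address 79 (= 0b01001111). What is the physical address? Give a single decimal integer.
vaddr = 79 = 0b01001111
Split: l1_idx=1, l2_idx=0, offset=15
L1[1] = 0
L2[0][0] = 2
paddr = 2 * 16 + 15 = 47

Answer: 47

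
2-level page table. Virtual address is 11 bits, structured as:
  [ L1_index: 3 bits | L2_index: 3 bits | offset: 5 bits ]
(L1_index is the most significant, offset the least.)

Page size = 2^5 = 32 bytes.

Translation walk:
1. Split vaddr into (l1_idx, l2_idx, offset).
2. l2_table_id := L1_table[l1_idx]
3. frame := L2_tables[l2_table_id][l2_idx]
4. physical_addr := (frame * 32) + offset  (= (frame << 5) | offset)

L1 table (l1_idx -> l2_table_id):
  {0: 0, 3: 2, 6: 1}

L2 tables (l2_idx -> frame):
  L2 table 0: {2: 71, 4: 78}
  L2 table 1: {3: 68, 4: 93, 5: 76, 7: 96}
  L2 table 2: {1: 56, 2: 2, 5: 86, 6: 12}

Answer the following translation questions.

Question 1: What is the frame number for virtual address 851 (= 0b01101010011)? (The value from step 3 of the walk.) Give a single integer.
Answer: 2

Derivation:
vaddr = 851: l1_idx=3, l2_idx=2
L1[3] = 2; L2[2][2] = 2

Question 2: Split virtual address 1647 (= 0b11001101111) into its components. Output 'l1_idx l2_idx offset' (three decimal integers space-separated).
vaddr = 1647 = 0b11001101111
  top 3 bits -> l1_idx = 6
  next 3 bits -> l2_idx = 3
  bottom 5 bits -> offset = 15

Answer: 6 3 15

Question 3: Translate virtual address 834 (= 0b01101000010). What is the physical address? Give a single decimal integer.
vaddr = 834 = 0b01101000010
Split: l1_idx=3, l2_idx=2, offset=2
L1[3] = 2
L2[2][2] = 2
paddr = 2 * 32 + 2 = 66

Answer: 66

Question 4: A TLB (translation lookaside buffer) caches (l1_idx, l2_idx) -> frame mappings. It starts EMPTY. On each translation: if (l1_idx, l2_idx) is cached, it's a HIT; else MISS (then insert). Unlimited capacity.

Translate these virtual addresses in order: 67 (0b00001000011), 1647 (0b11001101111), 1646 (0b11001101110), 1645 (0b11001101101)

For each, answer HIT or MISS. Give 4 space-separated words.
vaddr=67: (0,2) not in TLB -> MISS, insert
vaddr=1647: (6,3) not in TLB -> MISS, insert
vaddr=1646: (6,3) in TLB -> HIT
vaddr=1645: (6,3) in TLB -> HIT

Answer: MISS MISS HIT HIT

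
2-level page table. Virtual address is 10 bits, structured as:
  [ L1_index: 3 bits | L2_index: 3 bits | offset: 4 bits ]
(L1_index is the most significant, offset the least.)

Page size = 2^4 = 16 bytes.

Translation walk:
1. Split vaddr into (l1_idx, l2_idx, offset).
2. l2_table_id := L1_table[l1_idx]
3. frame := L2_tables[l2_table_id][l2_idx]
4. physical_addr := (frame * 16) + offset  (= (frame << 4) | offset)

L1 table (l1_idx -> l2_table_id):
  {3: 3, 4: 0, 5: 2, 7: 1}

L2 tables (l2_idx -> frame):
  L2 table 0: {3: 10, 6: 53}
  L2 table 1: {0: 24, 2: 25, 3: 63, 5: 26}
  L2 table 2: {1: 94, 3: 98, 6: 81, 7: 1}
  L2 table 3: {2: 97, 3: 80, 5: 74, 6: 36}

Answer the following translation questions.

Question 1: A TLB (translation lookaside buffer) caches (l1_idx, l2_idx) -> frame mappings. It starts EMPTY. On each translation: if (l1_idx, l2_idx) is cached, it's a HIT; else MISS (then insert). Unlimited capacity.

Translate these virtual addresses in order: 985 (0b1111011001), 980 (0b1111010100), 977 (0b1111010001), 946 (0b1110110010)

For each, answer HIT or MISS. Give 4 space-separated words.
vaddr=985: (7,5) not in TLB -> MISS, insert
vaddr=980: (7,5) in TLB -> HIT
vaddr=977: (7,5) in TLB -> HIT
vaddr=946: (7,3) not in TLB -> MISS, insert

Answer: MISS HIT HIT MISS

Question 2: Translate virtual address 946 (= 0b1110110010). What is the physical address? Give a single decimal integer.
Answer: 1010

Derivation:
vaddr = 946 = 0b1110110010
Split: l1_idx=7, l2_idx=3, offset=2
L1[7] = 1
L2[1][3] = 63
paddr = 63 * 16 + 2 = 1010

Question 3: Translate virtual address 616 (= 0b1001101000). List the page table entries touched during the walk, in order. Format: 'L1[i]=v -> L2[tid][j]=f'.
Answer: L1[4]=0 -> L2[0][6]=53

Derivation:
vaddr = 616 = 0b1001101000
Split: l1_idx=4, l2_idx=6, offset=8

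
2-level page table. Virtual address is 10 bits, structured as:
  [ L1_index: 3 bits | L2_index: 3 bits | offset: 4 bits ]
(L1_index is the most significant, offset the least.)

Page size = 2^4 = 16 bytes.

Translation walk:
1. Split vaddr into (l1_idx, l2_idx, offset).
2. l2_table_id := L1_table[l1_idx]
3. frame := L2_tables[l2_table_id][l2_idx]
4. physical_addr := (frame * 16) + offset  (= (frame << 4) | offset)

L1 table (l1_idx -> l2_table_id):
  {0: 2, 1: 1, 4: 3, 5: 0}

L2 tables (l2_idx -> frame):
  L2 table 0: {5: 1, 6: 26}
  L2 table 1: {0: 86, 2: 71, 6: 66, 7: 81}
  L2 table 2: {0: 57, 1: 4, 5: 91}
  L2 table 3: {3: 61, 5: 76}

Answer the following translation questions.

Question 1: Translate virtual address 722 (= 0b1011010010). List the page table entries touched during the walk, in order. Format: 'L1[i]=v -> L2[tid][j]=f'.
vaddr = 722 = 0b1011010010
Split: l1_idx=5, l2_idx=5, offset=2

Answer: L1[5]=0 -> L2[0][5]=1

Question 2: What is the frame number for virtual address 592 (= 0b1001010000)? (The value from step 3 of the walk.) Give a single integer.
vaddr = 592: l1_idx=4, l2_idx=5
L1[4] = 3; L2[3][5] = 76

Answer: 76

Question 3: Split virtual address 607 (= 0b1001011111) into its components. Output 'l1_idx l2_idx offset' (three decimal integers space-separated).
vaddr = 607 = 0b1001011111
  top 3 bits -> l1_idx = 4
  next 3 bits -> l2_idx = 5
  bottom 4 bits -> offset = 15

Answer: 4 5 15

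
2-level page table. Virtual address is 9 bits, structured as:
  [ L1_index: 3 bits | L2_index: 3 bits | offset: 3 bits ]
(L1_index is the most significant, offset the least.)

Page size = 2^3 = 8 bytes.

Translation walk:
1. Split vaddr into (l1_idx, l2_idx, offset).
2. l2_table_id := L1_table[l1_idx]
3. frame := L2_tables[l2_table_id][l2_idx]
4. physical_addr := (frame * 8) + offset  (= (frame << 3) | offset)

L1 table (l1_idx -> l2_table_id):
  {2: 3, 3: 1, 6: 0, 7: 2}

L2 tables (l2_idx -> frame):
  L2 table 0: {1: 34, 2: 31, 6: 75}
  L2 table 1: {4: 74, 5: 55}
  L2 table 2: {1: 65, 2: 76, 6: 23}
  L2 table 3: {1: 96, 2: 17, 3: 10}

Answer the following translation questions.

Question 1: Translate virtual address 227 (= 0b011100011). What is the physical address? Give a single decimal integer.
vaddr = 227 = 0b011100011
Split: l1_idx=3, l2_idx=4, offset=3
L1[3] = 1
L2[1][4] = 74
paddr = 74 * 8 + 3 = 595

Answer: 595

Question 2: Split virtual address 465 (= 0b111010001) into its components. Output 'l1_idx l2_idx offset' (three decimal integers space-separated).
Answer: 7 2 1

Derivation:
vaddr = 465 = 0b111010001
  top 3 bits -> l1_idx = 7
  next 3 bits -> l2_idx = 2
  bottom 3 bits -> offset = 1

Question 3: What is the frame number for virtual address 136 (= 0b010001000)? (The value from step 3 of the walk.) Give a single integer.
vaddr = 136: l1_idx=2, l2_idx=1
L1[2] = 3; L2[3][1] = 96

Answer: 96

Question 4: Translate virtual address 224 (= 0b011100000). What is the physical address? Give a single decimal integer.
vaddr = 224 = 0b011100000
Split: l1_idx=3, l2_idx=4, offset=0
L1[3] = 1
L2[1][4] = 74
paddr = 74 * 8 + 0 = 592

Answer: 592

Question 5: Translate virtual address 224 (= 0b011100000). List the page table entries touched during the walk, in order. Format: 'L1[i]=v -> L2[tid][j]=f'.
Answer: L1[3]=1 -> L2[1][4]=74

Derivation:
vaddr = 224 = 0b011100000
Split: l1_idx=3, l2_idx=4, offset=0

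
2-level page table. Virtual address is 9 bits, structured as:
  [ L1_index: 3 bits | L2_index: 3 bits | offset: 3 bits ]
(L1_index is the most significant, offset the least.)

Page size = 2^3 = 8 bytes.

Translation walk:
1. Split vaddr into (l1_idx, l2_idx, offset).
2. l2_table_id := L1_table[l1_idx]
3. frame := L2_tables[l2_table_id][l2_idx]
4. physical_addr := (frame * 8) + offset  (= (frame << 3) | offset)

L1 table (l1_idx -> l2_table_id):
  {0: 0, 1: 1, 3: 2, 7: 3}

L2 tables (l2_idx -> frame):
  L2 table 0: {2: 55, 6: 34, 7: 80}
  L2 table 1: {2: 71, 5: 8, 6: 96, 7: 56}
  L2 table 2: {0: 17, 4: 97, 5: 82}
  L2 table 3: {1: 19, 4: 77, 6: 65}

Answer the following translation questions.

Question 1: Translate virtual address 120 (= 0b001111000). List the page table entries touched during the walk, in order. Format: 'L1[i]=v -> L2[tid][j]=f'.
vaddr = 120 = 0b001111000
Split: l1_idx=1, l2_idx=7, offset=0

Answer: L1[1]=1 -> L2[1][7]=56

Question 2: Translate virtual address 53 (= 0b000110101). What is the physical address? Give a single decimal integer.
Answer: 277

Derivation:
vaddr = 53 = 0b000110101
Split: l1_idx=0, l2_idx=6, offset=5
L1[0] = 0
L2[0][6] = 34
paddr = 34 * 8 + 5 = 277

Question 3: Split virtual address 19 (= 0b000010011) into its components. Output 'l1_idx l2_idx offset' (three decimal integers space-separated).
Answer: 0 2 3

Derivation:
vaddr = 19 = 0b000010011
  top 3 bits -> l1_idx = 0
  next 3 bits -> l2_idx = 2
  bottom 3 bits -> offset = 3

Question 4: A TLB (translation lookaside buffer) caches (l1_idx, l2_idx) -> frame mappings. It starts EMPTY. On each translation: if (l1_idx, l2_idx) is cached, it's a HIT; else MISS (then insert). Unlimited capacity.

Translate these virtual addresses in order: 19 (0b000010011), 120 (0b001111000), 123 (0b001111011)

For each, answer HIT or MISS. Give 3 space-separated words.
vaddr=19: (0,2) not in TLB -> MISS, insert
vaddr=120: (1,7) not in TLB -> MISS, insert
vaddr=123: (1,7) in TLB -> HIT

Answer: MISS MISS HIT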